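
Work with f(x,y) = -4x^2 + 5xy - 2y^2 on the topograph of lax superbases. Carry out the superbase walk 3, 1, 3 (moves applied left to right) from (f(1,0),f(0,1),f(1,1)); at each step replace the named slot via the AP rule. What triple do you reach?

start (-4,-2,-1) = (f(1,0),f(0,1),f(1,1))
replace slot 3: 2·((-4)+(-2)) − (-1) = -11 → (-4,-2,-11)
replace slot 1: 2·((-2)+(-11)) − (-4) = -22 → (-22,-2,-11)
replace slot 3: 2·((-22)+(-2)) − (-11) = -37 → (-22,-2,-37)

-22,-2,-37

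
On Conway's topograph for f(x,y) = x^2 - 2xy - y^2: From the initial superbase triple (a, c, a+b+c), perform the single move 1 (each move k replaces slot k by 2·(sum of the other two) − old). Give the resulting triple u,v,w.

start (1,-1,-2) = (f(1,0),f(0,1),f(1,1))
replace slot 1: 2·((-1)+(-2)) − 1 = -7 → (-7,-1,-2)

-7,-1,-2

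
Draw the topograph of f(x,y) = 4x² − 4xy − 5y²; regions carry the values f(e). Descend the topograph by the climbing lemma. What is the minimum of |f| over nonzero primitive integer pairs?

descent: ρ → (-5,4,4)  [lands on river]
river: ρ → (4,4,-5)
river: ρ → (-5,6,3)
river: ρ → (3,6,-5)
closes: descent 1, river 4
min |a| on river = 3

3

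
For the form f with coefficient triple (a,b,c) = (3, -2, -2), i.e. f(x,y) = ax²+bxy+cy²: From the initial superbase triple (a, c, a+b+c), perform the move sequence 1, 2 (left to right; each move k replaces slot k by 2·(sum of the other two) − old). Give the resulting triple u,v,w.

start (3,-2,-1) = (f(1,0),f(0,1),f(1,1))
replace slot 1: 2·((-2)+(-1)) − 3 = -9 → (-9,-2,-1)
replace slot 2: 2·((-9)+(-1)) − (-2) = -18 → (-9,-18,-1)

-9,-18,-1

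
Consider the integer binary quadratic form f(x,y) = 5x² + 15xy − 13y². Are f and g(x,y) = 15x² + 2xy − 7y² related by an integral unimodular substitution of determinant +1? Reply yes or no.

D₁ = 485, D₂ = 424
discriminants differ ⇒ not SL₂(ℤ)-equivalent

no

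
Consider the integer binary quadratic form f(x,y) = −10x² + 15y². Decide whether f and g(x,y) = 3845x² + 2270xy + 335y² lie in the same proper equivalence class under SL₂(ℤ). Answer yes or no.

D₁ = 600, D₂ = 600
river cycle of f (length 2): (-10, 20, 5), (5, 20, -10)
river cycle of g (length 2): (5, 20, -10), (-10, 20, 5)
cycles coincide ⇒ equivalent

yes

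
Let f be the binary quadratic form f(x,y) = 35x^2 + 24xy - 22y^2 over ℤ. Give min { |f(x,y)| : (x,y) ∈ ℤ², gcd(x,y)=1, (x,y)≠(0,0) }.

river: ρ → (-22,20,37)
river: ρ → (37,54,-5)
river: ρ → (-5,56,26)
river: ρ → (26,48,-13)
river: ρ → (-13,56,10)
river: ρ → (10,44,-43)
river: ρ → (-43,42,11)
river: ρ → (11,46,-35)
river: ρ → (-35,24,22)
river: ρ → (22,20,-37)
river: ρ → (-37,54,5)
river: ρ → (5,56,-26)
river: ρ → (-26,48,13)
river: ρ → (13,56,-10)
river: ρ → (-10,44,43)
river: ρ → (43,42,-11)
river: ρ → (-11,46,35)
river: ρ → (35,24,-22)
closes: descent 0, river 18
min |a| on river = 5

5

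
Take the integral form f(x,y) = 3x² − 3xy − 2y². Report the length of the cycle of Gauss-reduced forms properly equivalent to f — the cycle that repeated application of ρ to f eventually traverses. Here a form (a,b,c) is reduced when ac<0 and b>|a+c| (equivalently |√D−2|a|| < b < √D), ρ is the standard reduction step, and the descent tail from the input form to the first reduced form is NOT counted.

D = 33, ⌊√D⌋ = 5
descent: ρ → (-2,3,3)  [lands on river]
river: ρ → (3,3,-2)
river: ρ → (-2,5,1)
river: ρ → (1,5,-2)
ρ-cycle length = 4 (tail of 1 descent step not counted)

4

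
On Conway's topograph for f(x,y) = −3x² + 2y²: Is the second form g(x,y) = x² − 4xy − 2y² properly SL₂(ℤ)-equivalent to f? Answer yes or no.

D₁ = 24, D₂ = 24
river cycle of f (length 2): (2, 4, -1), (-1, 4, 2)
river cycle of g (length 2): (-2, 4, 1), (1, 4, -2)
cycles differ ⇒ inequivalent

no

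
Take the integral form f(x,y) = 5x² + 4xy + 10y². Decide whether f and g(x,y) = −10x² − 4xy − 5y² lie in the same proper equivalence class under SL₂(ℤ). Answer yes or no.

D₁ = -184, D₂ = -184
f: reduced (well bottom): (5,4,10) with a≤c, −a<b≤a
g is negative-definite; reduce −g:
−g: flip: (10,4,5)→(5,-4,10)
−g: reduced (well bottom): (5,-4,10) with a≤c, −a<b≤a
flip sign back: reduced form of g is (-5,4,-10)
reduced forms (5, 4, 10) vs (-5, 4, -10) ⇒ inequivalent

no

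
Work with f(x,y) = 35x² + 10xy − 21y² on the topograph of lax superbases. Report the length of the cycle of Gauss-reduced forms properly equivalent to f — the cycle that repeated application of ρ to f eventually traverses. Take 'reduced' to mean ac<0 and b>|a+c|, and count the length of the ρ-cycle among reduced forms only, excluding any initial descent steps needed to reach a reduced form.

D = 3040, ⌊√D⌋ = 55
descent: ρ → (-21,32,24)  [lands on river]
river: ρ → (24,16,-29)
river: ρ → (-29,42,11)
river: ρ → (11,46,-21)
river: ρ → (-21,38,19)
river: ρ → (19,38,-21)
river: ρ → (-21,46,11)
river: ρ → (11,42,-29)
river: ρ → (-29,16,24)
river: ρ → (24,32,-21)
river: ρ → (-21,52,4)
river: ρ → (4,52,-21)
ρ-cycle length = 12 (tail of 1 descent step not counted)

12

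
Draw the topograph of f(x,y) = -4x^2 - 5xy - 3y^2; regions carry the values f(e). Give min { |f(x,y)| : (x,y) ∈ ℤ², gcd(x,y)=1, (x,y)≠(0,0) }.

translate: b→-3 (≡5 mod 8), so (4,5,3)→(4,-3,2)
flip: (4,-3,2)→(2,3,4)
translate: b→-1 (≡3 mod 4), so (2,3,4)→(2,-1,3)
reduced (well bottom): (2,-1,3) with a≤c, −a<b≤a
well minimum |f| = |-2| = 2 (negative-definite)

2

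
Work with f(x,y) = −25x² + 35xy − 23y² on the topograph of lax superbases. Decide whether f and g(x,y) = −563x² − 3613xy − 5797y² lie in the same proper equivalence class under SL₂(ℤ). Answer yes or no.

D₁ = -1075, D₂ = -1075
f is negative-definite; reduce −f:
−f: translate: b→15 (≡-35 mod 50), so (25,-35,23)→(25,15,13)
−f: flip: (25,15,13)→(13,-15,25)
−f: translate: b→11 (≡-15 mod 26), so (13,-15,25)→(13,11,23)
−f: reduced (well bottom): (13,11,23) with a≤c, −a<b≤a
flip sign back: reduced form of f is (-13,-11,-23)
g is negative-definite; reduce −g:
−g: translate: b→235 (≡3613 mod 1126), so (563,3613,5797)→(563,235,25)
−g: flip: (563,235,25)→(25,-235,563)
−g: translate: b→15 (≡-235 mod 50), so (25,-235,563)→(25,15,13)
−g: flip: (25,15,13)→(13,-15,25)
−g: translate: b→11 (≡-15 mod 26), so (13,-15,25)→(13,11,23)
−g: reduced (well bottom): (13,11,23) with a≤c, −a<b≤a
flip sign back: reduced form of g is (-13,-11,-23)
reduced forms (-13, -11, -23) vs (-13, -11, -23) ⇒ equivalent

yes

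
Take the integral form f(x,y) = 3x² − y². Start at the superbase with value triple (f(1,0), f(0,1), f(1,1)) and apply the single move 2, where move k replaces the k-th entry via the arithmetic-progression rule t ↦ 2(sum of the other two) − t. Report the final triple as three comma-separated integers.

start (3,-1,2) = (f(1,0),f(0,1),f(1,1))
replace slot 2: 2·(3+2) − (-1) = 11 → (3,11,2)

3,11,2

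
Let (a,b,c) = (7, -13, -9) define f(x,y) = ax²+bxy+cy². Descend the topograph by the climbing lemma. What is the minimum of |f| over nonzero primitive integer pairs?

descent: ρ → (-9,13,7)  [lands on river]
river: ρ → (7,15,-7)
river: ρ → (-7,13,9)
river: ρ → (9,5,-11)
river: ρ → (-11,17,3)
river: ρ → (3,19,-5)
river: ρ → (-5,11,15)
river: ρ → (15,19,-1)
river: ρ → (-1,19,15)
river: ρ → (15,11,-5)
river: ρ → (-5,19,3)
river: ρ → (3,17,-11)
river: ρ → (-11,5,9)
river: ρ → (9,13,-7)
river: ρ → (-7,15,7)
river: ρ → (7,13,-9)
river: ρ → (-9,5,11)
river: ρ → (11,17,-3)
river: ρ → (-3,19,5)
river: ρ → (5,11,-15)
river: ρ → (-15,19,1)
river: ρ → (1,19,-15)
river: ρ → (-15,11,5)
river: ρ → (5,19,-3)
river: ρ → (-3,17,11)
river: ρ → (11,5,-9)
closes: descent 1, river 26
min |a| on river = 1

1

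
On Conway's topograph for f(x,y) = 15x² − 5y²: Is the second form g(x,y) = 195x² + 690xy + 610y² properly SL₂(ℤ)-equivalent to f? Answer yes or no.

D₁ = 300, D₂ = 300
river cycle of f (length 2): (-5, 10, 10), (10, 10, -5)
river cycle of g (length 2): (10, 10, -5), (-5, 10, 10)
cycles coincide ⇒ equivalent

yes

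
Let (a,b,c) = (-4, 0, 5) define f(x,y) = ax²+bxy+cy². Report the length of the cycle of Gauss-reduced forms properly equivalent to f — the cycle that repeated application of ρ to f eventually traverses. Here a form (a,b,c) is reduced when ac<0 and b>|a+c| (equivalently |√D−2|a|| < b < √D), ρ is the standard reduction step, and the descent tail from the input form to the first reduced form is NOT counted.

D = 80, ⌊√D⌋ = 8
descent: ρ → (5,0,-4)
descent: ρ → (-4,8,1)  [lands on river]
river: ρ → (1,8,-4)
ρ-cycle length = 2 (tail of 2 descent steps not counted)

2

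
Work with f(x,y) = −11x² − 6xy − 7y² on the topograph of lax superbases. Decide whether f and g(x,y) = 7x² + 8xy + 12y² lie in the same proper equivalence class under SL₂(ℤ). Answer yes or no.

D₁ = -272, D₂ = -272
f is negative-definite; reduce −f:
−f: flip: (11,6,7)→(7,-6,11)
−f: reduced (well bottom): (7,-6,11) with a≤c, −a<b≤a
flip sign back: reduced form of f is (-7,6,-11)
g: translate: b→-6 (≡8 mod 14), so (7,8,12)→(7,-6,11)
g: reduced (well bottom): (7,-6,11) with a≤c, −a<b≤a
reduced forms (-7, 6, -11) vs (7, -6, 11) ⇒ inequivalent

no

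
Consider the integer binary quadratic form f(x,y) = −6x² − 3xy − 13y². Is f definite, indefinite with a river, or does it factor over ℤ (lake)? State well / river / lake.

D = b²−4ac = (-3)² − 4·(-6)·(-13) = -303
D < 0 ⇒ definite ⇒ every region one sign ⇒ single well

well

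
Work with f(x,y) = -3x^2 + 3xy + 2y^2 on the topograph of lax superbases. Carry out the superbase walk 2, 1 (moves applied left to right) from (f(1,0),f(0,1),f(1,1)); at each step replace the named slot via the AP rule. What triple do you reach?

start (-3,2,2) = (f(1,0),f(0,1),f(1,1))
replace slot 2: 2·((-3)+2) − 2 = -4 → (-3,-4,2)
replace slot 1: 2·((-4)+2) − (-3) = -1 → (-1,-4,2)

-1,-4,2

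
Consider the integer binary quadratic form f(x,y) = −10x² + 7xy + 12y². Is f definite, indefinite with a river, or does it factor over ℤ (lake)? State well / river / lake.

D = b²−4ac = 7² − 4·(-10)·12 = 529
D = 23² is a perfect square ⇒ form factors over ℤ ⇒ lakes

lake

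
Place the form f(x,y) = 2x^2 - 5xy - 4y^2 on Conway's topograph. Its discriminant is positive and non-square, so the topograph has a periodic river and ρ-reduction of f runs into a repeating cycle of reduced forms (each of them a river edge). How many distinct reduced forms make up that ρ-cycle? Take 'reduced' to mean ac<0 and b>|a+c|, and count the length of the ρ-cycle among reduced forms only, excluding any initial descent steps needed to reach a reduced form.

D = 57, ⌊√D⌋ = 7
descent: ρ → (-4,5,2)  [lands on river]
river: ρ → (2,7,-1)
river: ρ → (-1,7,2)
river: ρ → (2,5,-4)
river: ρ → (-4,3,3)
river: ρ → (3,3,-4)
ρ-cycle length = 6 (tail of 1 descent step not counted)

6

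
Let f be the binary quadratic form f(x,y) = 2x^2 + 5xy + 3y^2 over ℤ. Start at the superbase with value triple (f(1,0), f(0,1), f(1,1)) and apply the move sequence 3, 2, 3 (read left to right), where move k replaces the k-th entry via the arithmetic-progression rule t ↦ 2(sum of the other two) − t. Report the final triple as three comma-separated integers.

start (2,3,10) = (f(1,0),f(0,1),f(1,1))
replace slot 3: 2·(2+3) − 10 = 0 → (2,3,0)
replace slot 2: 2·(2+0) − 3 = 1 → (2,1,0)
replace slot 3: 2·(2+1) − 0 = 6 → (2,1,6)

2,1,6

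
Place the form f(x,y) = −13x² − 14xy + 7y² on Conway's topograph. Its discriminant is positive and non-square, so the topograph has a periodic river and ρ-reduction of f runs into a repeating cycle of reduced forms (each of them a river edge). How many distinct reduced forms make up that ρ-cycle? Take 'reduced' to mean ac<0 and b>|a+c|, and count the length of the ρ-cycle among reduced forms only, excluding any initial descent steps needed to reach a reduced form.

D = 560, ⌊√D⌋ = 23
descent: ρ → (7,14,-13)  [lands on river]
river: ρ → (-13,12,8)
river: ρ → (8,20,-5)
river: ρ → (-5,20,8)
river: ρ → (8,12,-13)
river: ρ → (-13,14,7)
ρ-cycle length = 6 (tail of 1 descent step not counted)

6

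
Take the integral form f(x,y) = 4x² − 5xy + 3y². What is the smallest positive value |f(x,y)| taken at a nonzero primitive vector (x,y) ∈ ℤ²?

translate: b→3 (≡-5 mod 8), so (4,-5,3)→(4,3,2)
flip: (4,3,2)→(2,-3,4)
translate: b→1 (≡-3 mod 4), so (2,-3,4)→(2,1,3)
reduced (well bottom): (2,1,3) with a≤c, −a<b≤a
well minimum = a = 2

2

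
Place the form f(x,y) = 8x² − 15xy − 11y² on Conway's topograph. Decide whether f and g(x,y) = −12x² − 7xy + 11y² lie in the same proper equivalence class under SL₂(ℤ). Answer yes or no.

D₁ = 577, D₂ = 577
river cycle of f (length 10): (-11, 15, 8), (8, 17, -9), (-9, 19, 6), (6, 17, -12), (-12, 7, 11), (11, 15, -8), (-8, 17, 9), (9, 19, -6), (-6, 17, 12), (12, 7, -11)
river cycle of g (length 10): (11, 7, -12), (-12, 17, 6), (6, 19, -9), (-9, 17, 8), (8, 15, -11), (-11, 7, 12), (12, 17, -6), (-6, 19, 9), (9, 17, -8), (-8, 15, 11)
cycles differ ⇒ inequivalent

no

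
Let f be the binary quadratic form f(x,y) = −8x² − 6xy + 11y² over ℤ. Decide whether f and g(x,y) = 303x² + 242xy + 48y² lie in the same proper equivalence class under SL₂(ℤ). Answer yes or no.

D₁ = 388, D₂ = 388
river cycle of f (length 22): (11, 6, -8), (-8, 10, 9), (9, 8, -9), (-9, 10, 8), (8, 6, -11), (-11, 16, 3), (3, 14, -16), (-16, 18, 1), (1, 18, -16), (-16, 14, 3), … (12 more)
river cycle of g (length 22): (9, 8, -9), (-9, 10, 8), (8, 6, -11), (-11, 16, 3), (3, 14, -16), (-16, 18, 1), (1, 18, -16), (-16, 14, 3), (3, 16, -11), (-11, 6, 8), … (12 more)
cycles coincide ⇒ equivalent

yes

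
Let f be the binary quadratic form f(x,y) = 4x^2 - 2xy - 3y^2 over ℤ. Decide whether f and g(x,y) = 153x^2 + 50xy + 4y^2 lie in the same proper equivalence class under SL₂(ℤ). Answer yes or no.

D₁ = 52, D₂ = 52
river cycle of f (length 10): (-3, 2, 4), (4, 6, -1), (-1, 6, 4), (4, 2, -3), (-3, 4, 3), (3, 2, -4), (-4, 6, 1), (1, 6, -4), (-4, 2, 3), (3, 4, -3)
river cycle of g (length 10): (4, 6, -1), (-1, 6, 4), (4, 2, -3), (-3, 4, 3), (3, 2, -4), (-4, 6, 1), (1, 6, -4), (-4, 2, 3), (3, 4, -3), (-3, 2, 4)
cycles coincide ⇒ equivalent

yes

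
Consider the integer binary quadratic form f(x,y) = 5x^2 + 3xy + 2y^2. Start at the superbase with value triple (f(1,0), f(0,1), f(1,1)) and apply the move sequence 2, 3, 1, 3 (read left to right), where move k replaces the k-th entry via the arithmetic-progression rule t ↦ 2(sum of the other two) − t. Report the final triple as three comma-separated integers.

start (5,2,10) = (f(1,0),f(0,1),f(1,1))
replace slot 2: 2·(5+10) − 2 = 28 → (5,28,10)
replace slot 3: 2·(5+28) − 10 = 56 → (5,28,56)
replace slot 1: 2·(28+56) − 5 = 163 → (163,28,56)
replace slot 3: 2·(163+28) − 56 = 326 → (163,28,326)

163,28,326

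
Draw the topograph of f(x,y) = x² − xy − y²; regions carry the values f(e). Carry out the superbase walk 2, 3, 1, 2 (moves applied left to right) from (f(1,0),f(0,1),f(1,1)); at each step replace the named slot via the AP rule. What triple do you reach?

start (1,-1,-1) = (f(1,0),f(0,1),f(1,1))
replace slot 2: 2·(1+(-1)) − (-1) = 1 → (1,1,-1)
replace slot 3: 2·(1+1) − (-1) = 5 → (1,1,5)
replace slot 1: 2·(1+5) − 1 = 11 → (11,1,5)
replace slot 2: 2·(11+5) − 1 = 31 → (11,31,5)

11,31,5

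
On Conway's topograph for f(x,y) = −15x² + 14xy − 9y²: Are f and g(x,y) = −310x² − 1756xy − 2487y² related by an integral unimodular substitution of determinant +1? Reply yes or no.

D₁ = -344, D₂ = -344
f is negative-definite; reduce −f:
−f: flip: (15,-14,9)→(9,14,15)
−f: translate: b→-4 (≡14 mod 18), so (9,14,15)→(9,-4,10)
−f: reduced (well bottom): (9,-4,10) with a≤c, −a<b≤a
flip sign back: reduced form of f is (-9,4,-10)
g is negative-definite; reduce −g:
−g: translate: b→-104 (≡1756 mod 620), so (310,1756,2487)→(310,-104,9)
−g: flip: (310,-104,9)→(9,104,310)
−g: translate: b→-4 (≡104 mod 18), so (9,104,310)→(9,-4,10)
−g: reduced (well bottom): (9,-4,10) with a≤c, −a<b≤a
flip sign back: reduced form of g is (-9,4,-10)
reduced forms (-9, 4, -10) vs (-9, 4, -10) ⇒ equivalent

yes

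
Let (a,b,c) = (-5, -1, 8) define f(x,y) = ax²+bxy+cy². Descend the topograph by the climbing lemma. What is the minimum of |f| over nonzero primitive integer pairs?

descent: ρ → (8,1,-5)
descent: ρ → (-5,9,4)  [lands on river]
river: ρ → (4,7,-7)
river: ρ → (-7,7,4)
river: ρ → (4,9,-5)
river: ρ → (-5,11,2)
river: ρ → (2,9,-10)
river: ρ → (-10,11,1)
river: ρ → (1,11,-10)
river: ρ → (-10,9,2)
river: ρ → (2,11,-5)
closes: descent 2, river 10
min |a| on river = 1

1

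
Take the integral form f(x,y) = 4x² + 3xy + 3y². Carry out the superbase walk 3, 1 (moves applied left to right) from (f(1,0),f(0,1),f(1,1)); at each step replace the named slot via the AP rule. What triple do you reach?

start (4,3,10) = (f(1,0),f(0,1),f(1,1))
replace slot 3: 2·(4+3) − 10 = 4 → (4,3,4)
replace slot 1: 2·(3+4) − 4 = 10 → (10,3,4)

10,3,4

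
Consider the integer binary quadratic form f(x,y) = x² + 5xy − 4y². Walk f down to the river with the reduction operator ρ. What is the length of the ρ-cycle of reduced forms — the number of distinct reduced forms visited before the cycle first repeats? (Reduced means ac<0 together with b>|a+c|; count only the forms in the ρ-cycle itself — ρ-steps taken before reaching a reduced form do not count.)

D = 41, ⌊√D⌋ = 6
river: ρ → (-4,3,2)
river: ρ → (2,5,-2)
river: ρ → (-2,3,4)
river: ρ → (4,5,-1)
river: ρ → (-1,5,4)
river: ρ → (4,3,-2)
river: ρ → (-2,5,2)
river: ρ → (2,3,-4)
river: ρ → (-4,5,1)
river: ρ → (1,5,-4)
ρ-cycle length = 10 (tail of 0 descent steps not counted)

10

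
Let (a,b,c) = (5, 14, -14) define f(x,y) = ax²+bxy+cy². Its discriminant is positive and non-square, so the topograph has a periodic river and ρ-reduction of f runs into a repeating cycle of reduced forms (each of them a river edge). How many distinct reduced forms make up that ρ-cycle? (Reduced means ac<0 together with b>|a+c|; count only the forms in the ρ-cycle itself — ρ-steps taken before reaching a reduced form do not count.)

D = 476, ⌊√D⌋ = 21
river: ρ → (-14,14,5)
river: ρ → (5,16,-11)
river: ρ → (-11,6,10)
river: ρ → (10,14,-7)
river: ρ → (-7,14,10)
river: ρ → (10,6,-11)
river: ρ → (-11,16,5)
river: ρ → (5,14,-14)
ρ-cycle length = 8 (tail of 0 descent steps not counted)

8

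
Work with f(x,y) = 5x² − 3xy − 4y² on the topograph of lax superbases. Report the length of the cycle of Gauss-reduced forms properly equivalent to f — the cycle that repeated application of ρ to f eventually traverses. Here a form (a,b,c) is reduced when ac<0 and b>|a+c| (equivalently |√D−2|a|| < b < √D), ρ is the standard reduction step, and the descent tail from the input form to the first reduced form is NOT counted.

D = 89, ⌊√D⌋ = 9
descent: ρ → (-4,3,5)  [lands on river]
river: ρ → (5,7,-2)
river: ρ → (-2,9,1)
river: ρ → (1,9,-2)
river: ρ → (-2,7,5)
river: ρ → (5,3,-4)
river: ρ → (-4,5,4)
river: ρ → (4,3,-5)
river: ρ → (-5,7,2)
river: ρ → (2,9,-1)
river: ρ → (-1,9,2)
river: ρ → (2,7,-5)
river: ρ → (-5,3,4)
river: ρ → (4,5,-4)
ρ-cycle length = 14 (tail of 1 descent step not counted)

14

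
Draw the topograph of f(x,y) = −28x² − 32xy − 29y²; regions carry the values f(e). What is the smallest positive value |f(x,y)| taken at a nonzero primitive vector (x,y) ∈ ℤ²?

translate: b→-24 (≡32 mod 56), so (28,32,29)→(28,-24,25)
flip: (28,-24,25)→(25,24,28)
reduced (well bottom): (25,24,28) with a≤c, −a<b≤a
well minimum |f| = |-25| = 25 (negative-definite)

25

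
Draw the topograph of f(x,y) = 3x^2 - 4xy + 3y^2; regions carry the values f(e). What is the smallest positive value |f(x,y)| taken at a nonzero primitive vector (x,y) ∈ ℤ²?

translate: b→2 (≡-4 mod 6), so (3,-4,3)→(3,2,2)
flip: (3,2,2)→(2,-2,3)
translate: b→2 (≡-2 mod 4), so (2,-2,3)→(2,2,3)
reduced (well bottom): (2,2,3) with a≤c, −a<b≤a
well minimum = a = 2

2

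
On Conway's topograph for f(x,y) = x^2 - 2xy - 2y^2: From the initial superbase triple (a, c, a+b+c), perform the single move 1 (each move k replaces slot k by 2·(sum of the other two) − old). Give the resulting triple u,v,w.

start (1,-2,-3) = (f(1,0),f(0,1),f(1,1))
replace slot 1: 2·((-2)+(-3)) − 1 = -11 → (-11,-2,-3)

-11,-2,-3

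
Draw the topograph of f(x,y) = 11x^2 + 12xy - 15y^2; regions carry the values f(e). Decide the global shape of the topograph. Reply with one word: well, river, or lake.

D = b²−4ac = 12² − 4·11·(-15) = 804
D > 0 non-square ⇒ indefinite ⇒ periodic river

river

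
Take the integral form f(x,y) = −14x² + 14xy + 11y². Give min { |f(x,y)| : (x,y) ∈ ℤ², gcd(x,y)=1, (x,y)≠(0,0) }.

river: ρ → (11,8,-17)
river: ρ → (-17,26,2)
river: ρ → (2,26,-17)
river: ρ → (-17,8,11)
river: ρ → (11,14,-14)
river: ρ → (-14,14,11)
closes: descent 0, river 6
min |a| on river = 2

2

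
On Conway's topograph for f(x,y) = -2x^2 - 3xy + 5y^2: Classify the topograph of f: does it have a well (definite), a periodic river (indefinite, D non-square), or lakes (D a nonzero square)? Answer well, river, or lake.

D = b²−4ac = (-3)² − 4·(-2)·5 = 49
D = 7² is a perfect square ⇒ form factors over ℤ ⇒ lakes

lake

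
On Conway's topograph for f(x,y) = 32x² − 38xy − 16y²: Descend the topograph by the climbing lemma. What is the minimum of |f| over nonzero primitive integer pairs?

descent: ρ → (-16,38,32)  [lands on river]
river: ρ → (32,26,-22)
river: ρ → (-22,18,36)
river: ρ → (36,54,-4)
river: ρ → (-4,58,8)
river: ρ → (8,54,-18)
river: ρ → (-18,54,8)
river: ρ → (8,58,-4)
river: ρ → (-4,54,36)
river: ρ → (36,18,-22)
river: ρ → (-22,26,32)
river: ρ → (32,38,-16)
river: ρ → (-16,58,2)
river: ρ → (2,58,-16)
closes: descent 1, river 14
min |a| on river = 2

2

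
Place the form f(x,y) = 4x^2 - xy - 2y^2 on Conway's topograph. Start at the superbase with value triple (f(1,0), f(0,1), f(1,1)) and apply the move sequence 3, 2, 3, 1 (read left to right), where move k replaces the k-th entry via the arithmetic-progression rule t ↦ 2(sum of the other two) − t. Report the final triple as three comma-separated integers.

start (4,-2,1) = (f(1,0),f(0,1),f(1,1))
replace slot 3: 2·(4+(-2)) − 1 = 3 → (4,-2,3)
replace slot 2: 2·(4+3) − (-2) = 16 → (4,16,3)
replace slot 3: 2·(4+16) − 3 = 37 → (4,16,37)
replace slot 1: 2·(16+37) − 4 = 102 → (102,16,37)

102,16,37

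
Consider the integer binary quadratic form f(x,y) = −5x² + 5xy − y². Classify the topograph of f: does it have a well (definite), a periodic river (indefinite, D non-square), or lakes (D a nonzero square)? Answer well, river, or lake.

D = b²−4ac = 5² − 4·(-5)·(-1) = 5
D > 0 non-square ⇒ indefinite ⇒ periodic river

river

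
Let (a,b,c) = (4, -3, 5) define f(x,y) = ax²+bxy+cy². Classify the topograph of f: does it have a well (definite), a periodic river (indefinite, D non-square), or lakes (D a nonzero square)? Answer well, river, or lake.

D = b²−4ac = (-3)² − 4·4·5 = -71
D < 0 ⇒ definite ⇒ every region one sign ⇒ single well

well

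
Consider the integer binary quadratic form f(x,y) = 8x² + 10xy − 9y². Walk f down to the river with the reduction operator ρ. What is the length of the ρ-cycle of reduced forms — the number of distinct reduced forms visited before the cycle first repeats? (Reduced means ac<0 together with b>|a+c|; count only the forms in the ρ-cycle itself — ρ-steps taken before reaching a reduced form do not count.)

D = 388, ⌊√D⌋ = 19
river: ρ → (-9,8,9)
river: ρ → (9,10,-8)
river: ρ → (-8,6,11)
river: ρ → (11,16,-3)
river: ρ → (-3,14,16)
river: ρ → (16,18,-1)
river: ρ → (-1,18,16)
river: ρ → (16,14,-3)
river: ρ → (-3,16,11)
river: ρ → (11,6,-8)
river: ρ → (-8,10,9)
river: ρ → (9,8,-9)
river: ρ → (-9,10,8)
river: ρ → (8,6,-11)
river: ρ → (-11,16,3)
river: ρ → (3,14,-16)
river: ρ → (-16,18,1)
river: ρ → (1,18,-16)
river: ρ → (-16,14,3)
river: ρ → (3,16,-11)
river: ρ → (-11,6,8)
river: ρ → (8,10,-9)
ρ-cycle length = 22 (tail of 0 descent steps not counted)

22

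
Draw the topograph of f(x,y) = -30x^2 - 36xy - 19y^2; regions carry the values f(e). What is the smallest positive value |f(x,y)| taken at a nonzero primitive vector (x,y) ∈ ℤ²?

translate: b→-24 (≡36 mod 60), so (30,36,19)→(30,-24,13)
flip: (30,-24,13)→(13,24,30)
translate: b→-2 (≡24 mod 26), so (13,24,30)→(13,-2,19)
reduced (well bottom): (13,-2,19) with a≤c, −a<b≤a
well minimum |f| = |-13| = 13 (negative-definite)

13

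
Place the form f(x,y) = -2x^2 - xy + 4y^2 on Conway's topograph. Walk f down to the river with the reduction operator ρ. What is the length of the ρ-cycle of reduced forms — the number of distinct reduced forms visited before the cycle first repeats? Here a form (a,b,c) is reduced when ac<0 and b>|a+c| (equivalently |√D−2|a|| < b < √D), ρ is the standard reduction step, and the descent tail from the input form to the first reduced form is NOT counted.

D = 33, ⌊√D⌋ = 5
descent: ρ → (4,1,-2)
descent: ρ → (-2,3,3)  [lands on river]
river: ρ → (3,3,-2)
river: ρ → (-2,5,1)
river: ρ → (1,5,-2)
ρ-cycle length = 4 (tail of 2 descent steps not counted)

4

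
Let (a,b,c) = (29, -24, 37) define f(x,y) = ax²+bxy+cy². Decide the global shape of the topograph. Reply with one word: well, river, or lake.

D = b²−4ac = (-24)² − 4·29·37 = -3716
D < 0 ⇒ definite ⇒ every region one sign ⇒ single well

well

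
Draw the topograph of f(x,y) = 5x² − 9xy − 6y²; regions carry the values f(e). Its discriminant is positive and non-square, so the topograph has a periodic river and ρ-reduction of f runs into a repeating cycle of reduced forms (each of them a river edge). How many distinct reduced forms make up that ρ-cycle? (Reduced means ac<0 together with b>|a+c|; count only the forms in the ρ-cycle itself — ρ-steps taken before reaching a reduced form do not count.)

D = 201, ⌊√D⌋ = 14
descent: ρ → (-6,9,5)  [lands on river]
river: ρ → (5,11,-4)
river: ρ → (-4,13,2)
river: ρ → (2,11,-10)
river: ρ → (-10,9,3)
river: ρ → (3,9,-10)
river: ρ → (-10,11,2)
river: ρ → (2,13,-4)
river: ρ → (-4,11,5)
river: ρ → (5,9,-6)
river: ρ → (-6,3,8)
river: ρ → (8,13,-1)
river: ρ → (-1,13,8)
river: ρ → (8,3,-6)
ρ-cycle length = 14 (tail of 1 descent step not counted)

14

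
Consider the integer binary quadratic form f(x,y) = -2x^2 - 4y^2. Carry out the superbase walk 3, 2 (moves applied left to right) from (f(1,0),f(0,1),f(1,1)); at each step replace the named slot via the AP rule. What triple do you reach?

start (-2,-4,-6) = (f(1,0),f(0,1),f(1,1))
replace slot 3: 2·((-2)+(-4)) − (-6) = -6 → (-2,-4,-6)
replace slot 2: 2·((-2)+(-6)) − (-4) = -12 → (-2,-12,-6)

-2,-12,-6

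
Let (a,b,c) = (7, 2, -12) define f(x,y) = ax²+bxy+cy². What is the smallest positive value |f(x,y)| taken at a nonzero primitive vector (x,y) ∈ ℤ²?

descent: ρ → (-12,-2,7)
descent: ρ → (7,16,-3)  [lands on river]
river: ρ → (-3,14,12)
river: ρ → (12,10,-5)
river: ρ → (-5,10,12)
river: ρ → (12,14,-3)
river: ρ → (-3,16,7)
river: ρ → (7,12,-7)
river: ρ → (-7,16,3)
river: ρ → (3,14,-12)
river: ρ → (-12,10,5)
river: ρ → (5,10,-12)
river: ρ → (-12,14,3)
river: ρ → (3,16,-7)
river: ρ → (-7,12,7)
closes: descent 2, river 14
min |a| on river = 3

3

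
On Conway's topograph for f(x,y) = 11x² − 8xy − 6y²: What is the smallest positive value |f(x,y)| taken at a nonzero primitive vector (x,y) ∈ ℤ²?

descent: ρ → (-6,8,11)  [lands on river]
river: ρ → (11,14,-3)
river: ρ → (-3,16,6)
river: ρ → (6,8,-11)
river: ρ → (-11,14,3)
river: ρ → (3,16,-6)
closes: descent 1, river 6
min |a| on river = 3

3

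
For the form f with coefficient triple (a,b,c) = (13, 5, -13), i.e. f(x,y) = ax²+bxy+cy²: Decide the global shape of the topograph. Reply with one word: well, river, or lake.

D = b²−4ac = 5² − 4·13·(-13) = 701
D > 0 non-square ⇒ indefinite ⇒ periodic river

river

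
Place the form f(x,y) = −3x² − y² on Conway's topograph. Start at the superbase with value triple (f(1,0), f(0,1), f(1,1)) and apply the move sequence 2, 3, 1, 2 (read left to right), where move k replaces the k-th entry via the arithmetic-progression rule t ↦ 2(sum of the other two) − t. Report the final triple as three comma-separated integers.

start (-3,-1,-4) = (f(1,0),f(0,1),f(1,1))
replace slot 2: 2·((-3)+(-4)) − (-1) = -13 → (-3,-13,-4)
replace slot 3: 2·((-3)+(-13)) − (-4) = -28 → (-3,-13,-28)
replace slot 1: 2·((-13)+(-28)) − (-3) = -79 → (-79,-13,-28)
replace slot 2: 2·((-79)+(-28)) − (-13) = -201 → (-79,-201,-28)

-79,-201,-28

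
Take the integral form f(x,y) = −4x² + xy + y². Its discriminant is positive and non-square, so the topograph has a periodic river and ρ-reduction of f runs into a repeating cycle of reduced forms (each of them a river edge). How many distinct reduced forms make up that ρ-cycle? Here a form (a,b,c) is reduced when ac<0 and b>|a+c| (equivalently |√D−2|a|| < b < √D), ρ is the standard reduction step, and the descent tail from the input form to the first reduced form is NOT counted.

D = 17, ⌊√D⌋ = 4
descent: ρ → (1,3,-2)  [lands on river]
river: ρ → (-2,1,2)
river: ρ → (2,3,-1)
river: ρ → (-1,3,2)
river: ρ → (2,1,-2)
river: ρ → (-2,3,1)
ρ-cycle length = 6 (tail of 1 descent step not counted)

6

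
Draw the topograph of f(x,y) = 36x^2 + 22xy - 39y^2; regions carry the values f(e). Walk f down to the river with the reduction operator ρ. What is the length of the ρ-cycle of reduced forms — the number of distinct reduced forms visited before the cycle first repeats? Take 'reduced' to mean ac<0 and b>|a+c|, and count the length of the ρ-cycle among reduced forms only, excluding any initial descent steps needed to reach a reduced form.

D = 6100, ⌊√D⌋ = 78
river: ρ → (-39,56,19)
river: ρ → (19,58,-36)
river: ρ → (-36,14,41)
river: ρ → (41,68,-9)
river: ρ → (-9,76,9)
river: ρ → (9,68,-41)
river: ρ → (-41,14,36)
river: ρ → (36,58,-19)
river: ρ → (-19,56,39)
river: ρ → (39,22,-36)
river: ρ → (-36,50,25)
river: ρ → (25,50,-36)
river: ρ → (-36,22,39)
river: ρ → (39,56,-19)
river: ρ → (-19,58,36)
river: ρ → (36,14,-41)
river: ρ → (-41,68,9)
river: ρ → (9,76,-9)
river: ρ → (-9,68,41)
river: ρ → (41,14,-36)
river: ρ → (-36,58,19)
river: ρ → (19,56,-39)
river: ρ → (-39,22,36)
river: ρ → (36,50,-25)
river: ρ → (-25,50,36)
river: ρ → (36,22,-39)
ρ-cycle length = 26 (tail of 0 descent steps not counted)

26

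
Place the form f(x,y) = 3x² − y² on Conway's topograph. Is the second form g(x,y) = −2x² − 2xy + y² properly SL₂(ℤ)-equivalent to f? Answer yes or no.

D₁ = 12, D₂ = 12
river cycle of f (length 2): (-1, 2, 2), (2, 2, -1)
river cycle of g (length 2): (1, 2, -2), (-2, 2, 1)
cycles differ ⇒ inequivalent

no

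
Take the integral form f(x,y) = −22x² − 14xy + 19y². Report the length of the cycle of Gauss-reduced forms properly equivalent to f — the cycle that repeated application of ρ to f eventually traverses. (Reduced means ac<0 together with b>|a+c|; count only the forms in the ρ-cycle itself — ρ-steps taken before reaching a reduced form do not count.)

D = 1868, ⌊√D⌋ = 43
descent: ρ → (19,14,-22)  [lands on river]
river: ρ → (-22,30,11)
river: ρ → (11,36,-13)
river: ρ → (-13,42,2)
river: ρ → (2,42,-13)
river: ρ → (-13,36,11)
river: ρ → (11,30,-22)
river: ρ → (-22,14,19)
river: ρ → (19,24,-17)
river: ρ → (-17,10,26)
river: ρ → (26,42,-1)
river: ρ → (-1,42,26)
river: ρ → (26,10,-17)
river: ρ → (-17,24,19)
ρ-cycle length = 14 (tail of 1 descent step not counted)

14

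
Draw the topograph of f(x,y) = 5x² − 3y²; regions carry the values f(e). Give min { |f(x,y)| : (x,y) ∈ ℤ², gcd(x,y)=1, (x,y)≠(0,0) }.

descent: ρ → (-3,6,2)  [lands on river]
river: ρ → (2,6,-3)
closes: descent 1, river 2
min |a| on river = 2

2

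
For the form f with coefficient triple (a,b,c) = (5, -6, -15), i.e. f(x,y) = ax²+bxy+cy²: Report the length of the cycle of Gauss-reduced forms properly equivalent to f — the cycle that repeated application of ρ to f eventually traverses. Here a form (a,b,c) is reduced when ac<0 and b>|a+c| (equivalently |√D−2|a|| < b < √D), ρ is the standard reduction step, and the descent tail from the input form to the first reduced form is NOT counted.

D = 336, ⌊√D⌋ = 18
descent: ρ → (-15,6,5)
descent: ρ → (5,14,-7)  [lands on river]
river: ρ → (-7,14,5)
river: ρ → (5,16,-4)
river: ρ → (-4,16,5)
ρ-cycle length = 4 (tail of 2 descent steps not counted)

4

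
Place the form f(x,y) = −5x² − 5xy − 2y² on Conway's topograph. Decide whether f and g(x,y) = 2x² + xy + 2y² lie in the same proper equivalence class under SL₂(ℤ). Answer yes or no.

D₁ = -15, D₂ = -15
f is negative-definite; reduce −f:
−f: flip: (5,5,2)→(2,-5,5)
−f: translate: b→-1 (≡-5 mod 4), so (2,-5,5)→(2,-1,2)
−f: flip: (2,-1,2)→(2,1,2)
−f: reduced (well bottom): (2,1,2) with a≤c, −a<b≤a
flip sign back: reduced form of f is (-2,-1,-2)
g: reduced (well bottom): (2,1,2) with a≤c, −a<b≤a
reduced forms (-2, -1, -2) vs (2, 1, 2) ⇒ inequivalent

no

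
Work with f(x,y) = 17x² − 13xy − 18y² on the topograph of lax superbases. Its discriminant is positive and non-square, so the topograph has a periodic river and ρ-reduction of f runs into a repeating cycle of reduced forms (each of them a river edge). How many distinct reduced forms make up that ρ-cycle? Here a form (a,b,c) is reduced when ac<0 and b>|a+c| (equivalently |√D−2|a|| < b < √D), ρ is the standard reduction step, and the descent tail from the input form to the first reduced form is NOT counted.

D = 1393, ⌊√D⌋ = 37
descent: ρ → (-18,13,17)  [lands on river]
river: ρ → (17,21,-14)
river: ρ → (-14,35,3)
river: ρ → (3,37,-2)
river: ρ → (-2,35,21)
river: ρ → (21,7,-16)
river: ρ → (-16,25,12)
river: ρ → (12,23,-18)
ρ-cycle length = 8 (tail of 1 descent step not counted)

8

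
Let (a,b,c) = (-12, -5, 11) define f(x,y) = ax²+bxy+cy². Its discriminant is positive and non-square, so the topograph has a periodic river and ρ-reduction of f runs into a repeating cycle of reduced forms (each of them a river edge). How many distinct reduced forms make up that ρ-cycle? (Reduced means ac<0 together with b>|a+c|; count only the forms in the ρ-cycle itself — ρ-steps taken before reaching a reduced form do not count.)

D = 553, ⌊√D⌋ = 23
descent: ρ → (11,5,-12)  [lands on river]
river: ρ → (-12,19,4)
river: ρ → (4,21,-7)
river: ρ → (-7,21,4)
river: ρ → (4,19,-12)
river: ρ → (-12,5,11)
river: ρ → (11,17,-6)
river: ρ → (-6,19,8)
river: ρ → (8,13,-12)
river: ρ → (-12,11,9)
river: ρ → (9,7,-14)
river: ρ → (-14,21,2)
river: ρ → (2,23,-3)
river: ρ → (-3,19,16)
river: ρ → (16,13,-6)
river: ρ → (-6,23,1)
river: ρ → (1,23,-6)
river: ρ → (-6,13,16)
river: ρ → (16,19,-3)
river: ρ → (-3,23,2)
river: ρ → (2,21,-14)
river: ρ → (-14,7,9)
river: ρ → (9,11,-12)
river: ρ → (-12,13,8)
river: ρ → (8,19,-6)
river: ρ → (-6,17,11)
ρ-cycle length = 26 (tail of 1 descent step not counted)

26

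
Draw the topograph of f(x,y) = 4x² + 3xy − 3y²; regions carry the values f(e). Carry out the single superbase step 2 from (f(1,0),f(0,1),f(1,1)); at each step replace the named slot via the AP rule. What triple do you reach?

start (4,-3,4) = (f(1,0),f(0,1),f(1,1))
replace slot 2: 2·(4+4) − (-3) = 19 → (4,19,4)

4,19,4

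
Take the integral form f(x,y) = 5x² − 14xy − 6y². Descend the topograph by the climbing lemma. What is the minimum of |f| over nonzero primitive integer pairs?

descent: ρ → (-6,14,5)  [lands on river]
river: ρ → (5,16,-3)
river: ρ → (-3,14,10)
river: ρ → (10,6,-7)
river: ρ → (-7,8,9)
river: ρ → (9,10,-6)
closes: descent 1, river 6
min |a| on river = 3

3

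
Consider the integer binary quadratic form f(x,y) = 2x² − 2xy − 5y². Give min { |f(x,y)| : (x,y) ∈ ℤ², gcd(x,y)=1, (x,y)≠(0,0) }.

descent: ρ → (-5,2,2)
descent: ρ → (2,6,-1)  [lands on river]
river: ρ → (-1,6,2)
closes: descent 2, river 2
min |a| on river = 1

1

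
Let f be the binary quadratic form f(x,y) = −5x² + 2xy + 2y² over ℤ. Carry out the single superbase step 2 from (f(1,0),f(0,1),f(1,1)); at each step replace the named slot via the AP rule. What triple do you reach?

start (-5,2,-1) = (f(1,0),f(0,1),f(1,1))
replace slot 2: 2·((-5)+(-1)) − 2 = -14 → (-5,-14,-1)

-5,-14,-1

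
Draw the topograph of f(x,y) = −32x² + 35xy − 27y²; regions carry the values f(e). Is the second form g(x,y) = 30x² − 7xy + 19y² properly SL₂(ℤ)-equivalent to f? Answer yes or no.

D₁ = -2231, D₂ = -2231
f is negative-definite; reduce −f:
−f: translate: b→29 (≡-35 mod 64), so (32,-35,27)→(32,29,24)
−f: flip: (32,29,24)→(24,-29,32)
−f: translate: b→19 (≡-29 mod 48), so (24,-29,32)→(24,19,27)
−f: reduced (well bottom): (24,19,27) with a≤c, −a<b≤a
flip sign back: reduced form of f is (-24,-19,-27)
g: flip: (30,-7,19)→(19,7,30)
g: reduced (well bottom): (19,7,30) with a≤c, −a<b≤a
reduced forms (-24, -19, -27) vs (19, 7, 30) ⇒ inequivalent

no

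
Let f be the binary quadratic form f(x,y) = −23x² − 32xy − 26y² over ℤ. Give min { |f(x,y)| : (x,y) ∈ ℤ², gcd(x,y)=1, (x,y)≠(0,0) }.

translate: b→-14 (≡32 mod 46), so (23,32,26)→(23,-14,17)
flip: (23,-14,17)→(17,14,23)
reduced (well bottom): (17,14,23) with a≤c, −a<b≤a
well minimum |f| = |-17| = 17 (negative-definite)

17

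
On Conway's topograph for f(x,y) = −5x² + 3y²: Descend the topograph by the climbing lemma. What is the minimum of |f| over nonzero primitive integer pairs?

descent: ρ → (3,6,-2)  [lands on river]
river: ρ → (-2,6,3)
closes: descent 1, river 2
min |a| on river = 2

2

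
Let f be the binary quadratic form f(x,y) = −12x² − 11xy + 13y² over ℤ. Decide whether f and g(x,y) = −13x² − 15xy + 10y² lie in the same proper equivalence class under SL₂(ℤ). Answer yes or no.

D₁ = 745, D₂ = 745
river cycle of f (length 18): (13, 11, -12), (-12, 13, 12), (12, 11, -13), (-13, 15, 10), (10, 25, -3), (-3, 23, 18), (18, 13, -8), (-8, 19, 12), (12, 5, -15), (-15, 25, 2), … (8 more)
river cycle of g (length 18): (10, 15, -13), (-13, 11, 12), (12, 13, -12), (-12, 11, 13), (13, 15, -10), (-10, 25, 3), (3, 23, -18), (-18, 13, 8), (8, 19, -12), (-12, 5, 15), … (8 more)
cycles differ ⇒ inequivalent

no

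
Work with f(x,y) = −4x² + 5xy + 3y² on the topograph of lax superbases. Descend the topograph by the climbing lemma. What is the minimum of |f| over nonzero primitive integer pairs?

river: ρ → (3,7,-2)
river: ρ → (-2,5,6)
river: ρ → (6,7,-1)
river: ρ → (-1,7,6)
river: ρ → (6,5,-2)
river: ρ → (-2,7,3)
river: ρ → (3,5,-4)
river: ρ → (-4,3,4)
river: ρ → (4,5,-3)
river: ρ → (-3,7,2)
river: ρ → (2,5,-6)
river: ρ → (-6,7,1)
river: ρ → (1,7,-6)
river: ρ → (-6,5,2)
river: ρ → (2,7,-3)
river: ρ → (-3,5,4)
river: ρ → (4,3,-4)
river: ρ → (-4,5,3)
closes: descent 0, river 18
min |a| on river = 1

1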